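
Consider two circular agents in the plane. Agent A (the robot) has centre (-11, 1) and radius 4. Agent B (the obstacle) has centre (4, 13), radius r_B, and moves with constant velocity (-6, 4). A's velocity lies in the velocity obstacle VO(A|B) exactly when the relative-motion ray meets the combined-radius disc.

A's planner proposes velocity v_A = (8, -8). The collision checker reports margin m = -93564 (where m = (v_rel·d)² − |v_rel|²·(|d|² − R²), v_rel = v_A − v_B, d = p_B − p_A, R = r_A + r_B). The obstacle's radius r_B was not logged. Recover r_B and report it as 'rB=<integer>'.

m = -93564
d = (15, 12);  v_rel = (14, -12),  |v_rel|² = 340
v_rel×d = (14)·(12) − (-12)·(15) = 348
since m = R²·340 − 348²:  R² = (121104 + -93564) / 340 = 81
R = √81 = 9  ⇒  r_B = 9 − 4 = 5

rB=5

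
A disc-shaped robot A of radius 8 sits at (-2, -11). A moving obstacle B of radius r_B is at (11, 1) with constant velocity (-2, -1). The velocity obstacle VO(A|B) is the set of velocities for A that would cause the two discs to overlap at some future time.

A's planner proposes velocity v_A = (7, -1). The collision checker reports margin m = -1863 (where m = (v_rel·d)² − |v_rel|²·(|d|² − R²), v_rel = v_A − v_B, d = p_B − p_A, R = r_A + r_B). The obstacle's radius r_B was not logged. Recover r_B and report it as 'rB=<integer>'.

m = -1863
d = (13, 12);  v_rel = (9, 0),  |v_rel|² = 81
v_rel×d = (9)·(12) − (0)·(13) = 108
since m = R²·81 − 108²:  R² = (11664 + -1863) / 81 = 121
R = √121 = 11  ⇒  r_B = 11 − 8 = 3

rB=3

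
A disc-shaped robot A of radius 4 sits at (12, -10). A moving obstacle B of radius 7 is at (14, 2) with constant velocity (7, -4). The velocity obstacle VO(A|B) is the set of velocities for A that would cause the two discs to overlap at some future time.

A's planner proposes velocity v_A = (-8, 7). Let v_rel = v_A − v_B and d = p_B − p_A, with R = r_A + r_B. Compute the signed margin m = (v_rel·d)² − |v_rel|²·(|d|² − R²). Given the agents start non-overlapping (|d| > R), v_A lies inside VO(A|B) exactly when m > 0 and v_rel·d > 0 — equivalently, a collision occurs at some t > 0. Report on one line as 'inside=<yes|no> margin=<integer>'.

d = (2, 12),  |d|² = 148;  R = 4+7 = 11,  c = 148−11² = 27
v_rel = (-15, 11),  |v_rel|² = 346;  v_rel·d = (-15)·(2) + (11)·(12) = 102
346·t² − 204·t + 27 = 0  ⇒  m = 102² − 346·27 = 1062
m = 1062 > 0,  v_rel·d = 102 > 0  ⇒  inside

inside=yes margin=1062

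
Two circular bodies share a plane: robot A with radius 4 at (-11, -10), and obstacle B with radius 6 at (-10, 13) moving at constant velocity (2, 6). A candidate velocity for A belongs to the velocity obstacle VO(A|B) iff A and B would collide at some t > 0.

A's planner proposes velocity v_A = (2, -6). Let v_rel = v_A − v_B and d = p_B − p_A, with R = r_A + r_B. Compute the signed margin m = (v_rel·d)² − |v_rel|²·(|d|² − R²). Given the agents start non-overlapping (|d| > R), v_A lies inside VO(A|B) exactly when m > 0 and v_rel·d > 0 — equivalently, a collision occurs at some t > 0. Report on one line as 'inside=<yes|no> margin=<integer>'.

d = (1, 23),  |d|² = 530;  R = 4+6 = 10,  c = 530−10² = 430
v_rel = (0, -12),  |v_rel|² = 144;  v_rel·d = (0)·(1) + (-12)·(23) = -276
144·t² + 552·t + 430 = 0  ⇒  m = (-276)² − 144·430 = 14256
m = 14256 > 0,  v_rel·d = -276 < 0  ⇒  outside

inside=no margin=14256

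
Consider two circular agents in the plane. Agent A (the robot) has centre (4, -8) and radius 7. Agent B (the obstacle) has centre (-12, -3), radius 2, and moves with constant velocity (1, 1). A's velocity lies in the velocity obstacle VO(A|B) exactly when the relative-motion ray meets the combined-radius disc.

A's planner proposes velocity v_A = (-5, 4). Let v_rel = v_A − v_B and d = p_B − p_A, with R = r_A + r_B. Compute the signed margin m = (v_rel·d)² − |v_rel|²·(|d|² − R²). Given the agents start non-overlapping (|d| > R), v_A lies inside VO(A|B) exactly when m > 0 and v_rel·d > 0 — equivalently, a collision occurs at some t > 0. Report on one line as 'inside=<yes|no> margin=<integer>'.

d = (-16, 5),  |d|² = 281;  R = 7+2 = 9,  c = 281−9² = 200
v_rel = (-6, 3),  |v_rel|² = 45;  v_rel·d = (-6)·(-16) + (3)·(5) = 111
45·t² − 222·t + 200 = 0  ⇒  m = 111² − 45·200 = 3321
m = 3321 > 0,  v_rel·d = 111 > 0  ⇒  inside

inside=yes margin=3321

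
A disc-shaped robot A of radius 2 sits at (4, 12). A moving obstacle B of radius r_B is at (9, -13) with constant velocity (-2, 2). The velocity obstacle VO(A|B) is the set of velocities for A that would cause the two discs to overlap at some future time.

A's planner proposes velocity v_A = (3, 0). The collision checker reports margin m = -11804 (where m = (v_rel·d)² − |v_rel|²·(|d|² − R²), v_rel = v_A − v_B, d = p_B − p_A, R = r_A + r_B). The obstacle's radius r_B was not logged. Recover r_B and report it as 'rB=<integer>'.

m = -11804
d = (5, -25);  v_rel = (5, -2),  |v_rel|² = 29
v_rel×d = (5)·(-25) − (-2)·(5) = -115
since m = R²·29 − (-115)²:  R² = (13225 + -11804) / 29 = 49
R = √49 = 7  ⇒  r_B = 7 − 2 = 5

rB=5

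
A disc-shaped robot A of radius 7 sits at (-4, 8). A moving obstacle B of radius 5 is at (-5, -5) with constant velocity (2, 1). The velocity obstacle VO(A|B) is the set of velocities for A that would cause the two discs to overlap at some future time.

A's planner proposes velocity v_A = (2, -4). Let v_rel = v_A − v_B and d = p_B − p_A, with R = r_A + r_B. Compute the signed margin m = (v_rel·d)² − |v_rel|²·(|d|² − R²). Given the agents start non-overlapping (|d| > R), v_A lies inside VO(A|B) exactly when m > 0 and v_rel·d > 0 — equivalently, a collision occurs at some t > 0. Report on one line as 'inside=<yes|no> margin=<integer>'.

d = (-1, -13),  |d|² = 170;  R = 7+5 = 12,  c = 170−12² = 26
v_rel = (0, -5),  |v_rel|² = 25;  v_rel·d = (0)·(-1) + (-5)·(-13) = 65
25·t² − 130·t + 26 = 0  ⇒  m = 65² − 25·26 = 3575
m = 3575 > 0,  v_rel·d = 65 > 0  ⇒  inside

inside=yes margin=3575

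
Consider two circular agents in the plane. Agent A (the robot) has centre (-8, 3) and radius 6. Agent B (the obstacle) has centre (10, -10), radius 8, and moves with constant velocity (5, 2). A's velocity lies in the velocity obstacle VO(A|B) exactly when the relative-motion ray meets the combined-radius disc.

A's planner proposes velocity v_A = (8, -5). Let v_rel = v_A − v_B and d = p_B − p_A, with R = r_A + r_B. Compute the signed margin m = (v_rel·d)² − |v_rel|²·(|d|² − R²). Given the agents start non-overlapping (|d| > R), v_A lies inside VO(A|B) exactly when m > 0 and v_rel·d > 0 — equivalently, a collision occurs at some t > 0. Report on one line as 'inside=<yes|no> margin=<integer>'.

d = (18, -13),  |d|² = 493;  R = 6+8 = 14,  c = 493−14² = 297
v_rel = (3, -7),  |v_rel|² = 58;  v_rel·d = (3)·(18) + (-7)·(-13) = 145
58·t² − 290·t + 297 = 0  ⇒  m = 145² − 58·297 = 3799
m = 3799 > 0,  v_rel·d = 145 > 0  ⇒  inside

inside=yes margin=3799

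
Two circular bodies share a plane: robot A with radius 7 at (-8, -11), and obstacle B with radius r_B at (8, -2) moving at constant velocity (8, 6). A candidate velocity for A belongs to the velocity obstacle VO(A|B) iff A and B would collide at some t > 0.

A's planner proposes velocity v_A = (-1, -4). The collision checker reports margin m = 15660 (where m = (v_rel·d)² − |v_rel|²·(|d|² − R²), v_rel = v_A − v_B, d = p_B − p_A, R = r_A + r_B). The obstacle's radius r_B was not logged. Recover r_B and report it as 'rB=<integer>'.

m = 15660
d = (16, 9);  v_rel = (-9, -10),  |v_rel|² = 181
v_rel×d = (-9)·(9) − (-10)·(16) = 79
since m = R²·181 − 79²:  R² = (6241 + 15660) / 181 = 121
R = √121 = 11  ⇒  r_B = 11 − 7 = 4

rB=4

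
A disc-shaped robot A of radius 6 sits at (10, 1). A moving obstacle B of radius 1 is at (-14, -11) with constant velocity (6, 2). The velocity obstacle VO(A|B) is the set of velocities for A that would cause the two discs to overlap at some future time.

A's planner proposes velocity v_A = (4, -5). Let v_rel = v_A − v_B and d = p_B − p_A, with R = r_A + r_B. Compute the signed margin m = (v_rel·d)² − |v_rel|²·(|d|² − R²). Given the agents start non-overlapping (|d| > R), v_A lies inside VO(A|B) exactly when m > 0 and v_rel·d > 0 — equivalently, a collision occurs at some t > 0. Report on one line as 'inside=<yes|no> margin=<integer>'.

d = (-24, -12),  |d|² = 720;  R = 6+1 = 7,  c = 720−7² = 671
v_rel = (-2, -7),  |v_rel|² = 53;  v_rel·d = (-2)·(-24) + (-7)·(-12) = 132
53·t² − 264·t + 671 = 0  ⇒  m = 132² − 53·671 = -18139
m = -18139 < 0,  v_rel·d = 132 > 0  ⇒  outside

inside=no margin=-18139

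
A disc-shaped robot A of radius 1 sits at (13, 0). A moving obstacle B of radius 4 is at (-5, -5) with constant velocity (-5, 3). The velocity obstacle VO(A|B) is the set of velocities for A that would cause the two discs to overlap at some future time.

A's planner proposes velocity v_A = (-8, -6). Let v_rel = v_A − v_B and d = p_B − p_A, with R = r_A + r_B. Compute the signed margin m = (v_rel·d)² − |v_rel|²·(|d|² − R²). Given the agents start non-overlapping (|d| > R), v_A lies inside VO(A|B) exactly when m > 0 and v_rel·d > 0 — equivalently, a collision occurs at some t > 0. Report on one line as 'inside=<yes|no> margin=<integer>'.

d = (-18, -5),  |d|² = 349;  R = 1+4 = 5,  c = 349−5² = 324
v_rel = (-3, -9),  |v_rel|² = 90;  v_rel·d = (-3)·(-18) + (-9)·(-5) = 99
90·t² − 198·t + 324 = 0  ⇒  m = 99² − 90·324 = -19359
m = -19359 < 0,  v_rel·d = 99 > 0  ⇒  outside

inside=no margin=-19359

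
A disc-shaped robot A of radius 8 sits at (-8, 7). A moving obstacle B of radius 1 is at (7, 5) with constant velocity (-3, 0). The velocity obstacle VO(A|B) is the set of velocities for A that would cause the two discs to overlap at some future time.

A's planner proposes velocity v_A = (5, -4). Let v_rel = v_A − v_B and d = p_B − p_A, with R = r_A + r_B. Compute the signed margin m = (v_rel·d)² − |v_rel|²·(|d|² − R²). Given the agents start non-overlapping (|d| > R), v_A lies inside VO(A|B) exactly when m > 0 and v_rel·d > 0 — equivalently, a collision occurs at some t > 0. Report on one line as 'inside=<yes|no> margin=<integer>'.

d = (15, -2),  |d|² = 229;  R = 8+1 = 9,  c = 229−9² = 148
v_rel = (8, -4),  |v_rel|² = 80;  v_rel·d = (8)·(15) + (-4)·(-2) = 128
80·t² − 256·t + 148 = 0  ⇒  m = 128² − 80·148 = 4544
m = 4544 > 0,  v_rel·d = 128 > 0  ⇒  inside

inside=yes margin=4544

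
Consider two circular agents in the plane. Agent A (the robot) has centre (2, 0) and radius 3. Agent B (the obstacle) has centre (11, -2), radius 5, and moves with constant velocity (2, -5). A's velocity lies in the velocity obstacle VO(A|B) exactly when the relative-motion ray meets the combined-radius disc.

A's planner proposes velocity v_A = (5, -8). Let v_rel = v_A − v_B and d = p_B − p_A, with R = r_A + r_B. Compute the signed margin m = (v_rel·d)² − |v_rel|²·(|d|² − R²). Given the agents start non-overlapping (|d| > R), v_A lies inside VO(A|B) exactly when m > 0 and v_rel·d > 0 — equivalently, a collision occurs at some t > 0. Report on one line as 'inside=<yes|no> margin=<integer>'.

d = (9, -2),  |d|² = 85;  R = 3+5 = 8,  c = 85−8² = 21
v_rel = (3, -3),  |v_rel|² = 18;  v_rel·d = (3)·(9) + (-3)·(-2) = 33
18·t² − 66·t + 21 = 0  ⇒  m = 33² − 18·21 = 711
m = 711 > 0,  v_rel·d = 33 > 0  ⇒  inside

inside=yes margin=711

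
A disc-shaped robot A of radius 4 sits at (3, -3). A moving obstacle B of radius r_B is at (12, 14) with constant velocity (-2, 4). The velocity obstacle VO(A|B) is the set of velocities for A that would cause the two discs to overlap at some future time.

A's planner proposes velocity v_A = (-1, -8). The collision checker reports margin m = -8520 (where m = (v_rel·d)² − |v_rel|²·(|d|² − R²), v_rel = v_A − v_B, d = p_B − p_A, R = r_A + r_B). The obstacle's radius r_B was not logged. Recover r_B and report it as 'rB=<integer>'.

m = -8520
d = (9, 17);  v_rel = (1, -12),  |v_rel|² = 145
v_rel×d = (1)·(17) − (-12)·(9) = 125
since m = R²·145 − 125²:  R² = (15625 + -8520) / 145 = 49
R = √49 = 7  ⇒  r_B = 7 − 4 = 3

rB=3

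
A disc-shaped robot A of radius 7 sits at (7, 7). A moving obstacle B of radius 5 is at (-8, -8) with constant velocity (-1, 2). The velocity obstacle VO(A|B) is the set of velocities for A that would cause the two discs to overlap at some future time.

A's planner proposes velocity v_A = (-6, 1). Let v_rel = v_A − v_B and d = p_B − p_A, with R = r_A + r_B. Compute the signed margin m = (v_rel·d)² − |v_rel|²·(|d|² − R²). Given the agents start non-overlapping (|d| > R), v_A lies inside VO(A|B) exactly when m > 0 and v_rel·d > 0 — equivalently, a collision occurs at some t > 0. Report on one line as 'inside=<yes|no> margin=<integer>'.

d = (-15, -15),  |d|² = 450;  R = 7+5 = 12,  c = 450−12² = 306
v_rel = (-5, -1),  |v_rel|² = 26;  v_rel·d = (-5)·(-15) + (-1)·(-15) = 90
26·t² − 180·t + 306 = 0  ⇒  m = 90² − 26·306 = 144
m = 144 > 0,  v_rel·d = 90 > 0  ⇒  inside

inside=yes margin=144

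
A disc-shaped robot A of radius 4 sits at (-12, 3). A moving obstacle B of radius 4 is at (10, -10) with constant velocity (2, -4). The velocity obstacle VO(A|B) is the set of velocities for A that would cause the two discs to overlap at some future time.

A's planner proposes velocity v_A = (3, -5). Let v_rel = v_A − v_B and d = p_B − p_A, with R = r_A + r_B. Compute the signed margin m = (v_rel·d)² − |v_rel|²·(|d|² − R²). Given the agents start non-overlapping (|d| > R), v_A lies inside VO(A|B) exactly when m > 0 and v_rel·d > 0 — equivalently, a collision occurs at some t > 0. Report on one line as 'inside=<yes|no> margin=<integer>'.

d = (22, -13),  |d|² = 653;  R = 4+4 = 8,  c = 653−8² = 589
v_rel = (1, -1),  |v_rel|² = 2;  v_rel·d = (1)·(22) + (-1)·(-13) = 35
2·t² − 70·t + 589 = 0  ⇒  m = 35² − 2·589 = 47
m = 47 > 0,  v_rel·d = 35 > 0  ⇒  inside

inside=yes margin=47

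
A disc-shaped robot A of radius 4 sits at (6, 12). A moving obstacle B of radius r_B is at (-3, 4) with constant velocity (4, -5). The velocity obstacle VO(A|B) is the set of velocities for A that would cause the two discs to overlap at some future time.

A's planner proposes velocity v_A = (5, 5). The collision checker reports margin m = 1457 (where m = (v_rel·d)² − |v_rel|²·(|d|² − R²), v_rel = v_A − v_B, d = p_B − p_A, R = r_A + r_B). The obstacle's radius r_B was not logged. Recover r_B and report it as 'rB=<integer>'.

m = 1457
d = (-9, -8);  v_rel = (1, 10),  |v_rel|² = 101
v_rel×d = (1)·(-8) − (10)·(-9) = 82
since m = R²·101 − 82²:  R² = (6724 + 1457) / 101 = 81
R = √81 = 9  ⇒  r_B = 9 − 4 = 5

rB=5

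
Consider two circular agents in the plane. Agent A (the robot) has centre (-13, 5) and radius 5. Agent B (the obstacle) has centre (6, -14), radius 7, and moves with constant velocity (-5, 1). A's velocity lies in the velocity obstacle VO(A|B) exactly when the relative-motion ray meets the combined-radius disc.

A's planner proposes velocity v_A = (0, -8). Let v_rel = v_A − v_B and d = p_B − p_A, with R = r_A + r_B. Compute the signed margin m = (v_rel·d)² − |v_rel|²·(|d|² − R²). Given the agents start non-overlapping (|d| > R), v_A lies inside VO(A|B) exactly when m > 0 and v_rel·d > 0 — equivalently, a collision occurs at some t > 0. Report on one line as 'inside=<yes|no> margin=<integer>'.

d = (19, -19),  |d|² = 722;  R = 5+7 = 12,  c = 722−12² = 578
v_rel = (5, -9),  |v_rel|² = 106;  v_rel·d = (5)·(19) + (-9)·(-19) = 266
106·t² − 532·t + 578 = 0  ⇒  m = 266² − 106·578 = 9488
m = 9488 > 0,  v_rel·d = 266 > 0  ⇒  inside

inside=yes margin=9488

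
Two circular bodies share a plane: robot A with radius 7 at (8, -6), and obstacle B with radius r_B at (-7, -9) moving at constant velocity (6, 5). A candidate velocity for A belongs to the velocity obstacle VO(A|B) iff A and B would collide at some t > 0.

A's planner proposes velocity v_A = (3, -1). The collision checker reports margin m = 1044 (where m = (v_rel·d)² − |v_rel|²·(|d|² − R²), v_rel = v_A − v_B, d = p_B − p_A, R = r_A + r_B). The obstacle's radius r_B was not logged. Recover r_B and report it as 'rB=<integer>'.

m = 1044
d = (-15, -3);  v_rel = (-3, -6),  |v_rel|² = 45
v_rel×d = (-3)·(-3) − (-6)·(-15) = -81
since m = R²·45 − (-81)²:  R² = (6561 + 1044) / 45 = 169
R = √169 = 13  ⇒  r_B = 13 − 7 = 6

rB=6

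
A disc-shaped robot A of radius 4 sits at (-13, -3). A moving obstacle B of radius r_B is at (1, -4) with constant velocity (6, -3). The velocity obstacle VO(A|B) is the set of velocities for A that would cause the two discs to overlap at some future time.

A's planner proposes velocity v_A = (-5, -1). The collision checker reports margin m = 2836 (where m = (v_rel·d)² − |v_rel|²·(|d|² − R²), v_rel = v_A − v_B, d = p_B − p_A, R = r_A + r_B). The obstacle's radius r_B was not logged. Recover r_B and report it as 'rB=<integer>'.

m = 2836
d = (14, -1);  v_rel = (-11, 2),  |v_rel|² = 125
v_rel×d = (-11)·(-1) − (2)·(14) = -17
since m = R²·125 − (-17)²:  R² = (289 + 2836) / 125 = 25
R = √25 = 5  ⇒  r_B = 5 − 4 = 1

rB=1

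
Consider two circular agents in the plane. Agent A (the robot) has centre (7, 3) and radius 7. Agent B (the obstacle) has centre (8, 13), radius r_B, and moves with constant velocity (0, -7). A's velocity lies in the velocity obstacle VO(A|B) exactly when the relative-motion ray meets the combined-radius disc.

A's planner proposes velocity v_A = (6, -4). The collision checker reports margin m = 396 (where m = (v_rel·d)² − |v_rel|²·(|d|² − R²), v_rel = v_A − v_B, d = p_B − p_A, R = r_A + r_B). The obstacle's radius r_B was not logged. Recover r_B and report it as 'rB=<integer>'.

m = 396
d = (1, 10);  v_rel = (6, 3),  |v_rel|² = 45
v_rel×d = (6)·(10) − (3)·(1) = 57
since m = R²·45 − 57²:  R² = (3249 + 396) / 45 = 81
R = √81 = 9  ⇒  r_B = 9 − 7 = 2

rB=2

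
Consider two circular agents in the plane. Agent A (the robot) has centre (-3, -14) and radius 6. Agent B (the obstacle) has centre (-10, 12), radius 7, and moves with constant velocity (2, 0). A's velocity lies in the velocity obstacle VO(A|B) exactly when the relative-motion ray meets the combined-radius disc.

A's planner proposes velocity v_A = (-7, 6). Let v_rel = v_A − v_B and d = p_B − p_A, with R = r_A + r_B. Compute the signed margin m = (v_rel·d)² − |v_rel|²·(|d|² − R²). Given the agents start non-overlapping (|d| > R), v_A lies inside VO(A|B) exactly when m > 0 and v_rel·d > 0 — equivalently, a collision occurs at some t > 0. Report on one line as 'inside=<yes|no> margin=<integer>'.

d = (-7, 26),  |d|² = 725;  R = 6+7 = 13,  c = 725−13² = 556
v_rel = (-9, 6),  |v_rel|² = 117;  v_rel·d = (-9)·(-7) + (6)·(26) = 219
117·t² − 438·t + 556 = 0  ⇒  m = 219² − 117·556 = -17091
m = -17091 < 0,  v_rel·d = 219 > 0  ⇒  outside

inside=no margin=-17091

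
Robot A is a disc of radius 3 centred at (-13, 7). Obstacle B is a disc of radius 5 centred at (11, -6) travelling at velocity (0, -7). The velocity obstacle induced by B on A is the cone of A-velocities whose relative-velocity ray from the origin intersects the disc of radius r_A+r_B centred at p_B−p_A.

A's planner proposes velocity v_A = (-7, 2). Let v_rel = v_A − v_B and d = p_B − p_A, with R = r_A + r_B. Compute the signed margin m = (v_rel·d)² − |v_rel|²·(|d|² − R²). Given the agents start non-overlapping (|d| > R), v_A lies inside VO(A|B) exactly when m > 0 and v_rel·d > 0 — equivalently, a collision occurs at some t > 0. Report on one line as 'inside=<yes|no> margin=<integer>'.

d = (24, -13),  |d|² = 745;  R = 3+5 = 8,  c = 745−8² = 681
v_rel = (-7, 9),  |v_rel|² = 130;  v_rel·d = (-7)·(24) + (9)·(-13) = -285
130·t² + 570·t + 681 = 0  ⇒  m = (-285)² − 130·681 = -7305
m = -7305 < 0,  v_rel·d = -285 < 0  ⇒  outside

inside=no margin=-7305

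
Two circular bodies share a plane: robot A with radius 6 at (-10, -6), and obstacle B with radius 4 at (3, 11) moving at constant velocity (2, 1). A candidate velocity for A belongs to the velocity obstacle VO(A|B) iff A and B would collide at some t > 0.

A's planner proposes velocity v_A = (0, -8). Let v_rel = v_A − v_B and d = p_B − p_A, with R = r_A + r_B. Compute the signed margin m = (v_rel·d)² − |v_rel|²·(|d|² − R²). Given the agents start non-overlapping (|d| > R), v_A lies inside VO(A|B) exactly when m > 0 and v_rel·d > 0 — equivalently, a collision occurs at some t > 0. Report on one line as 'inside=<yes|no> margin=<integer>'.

d = (13, 17),  |d|² = 458;  R = 6+4 = 10,  c = 458−10² = 358
v_rel = (-2, -9),  |v_rel|² = 85;  v_rel·d = (-2)·(13) + (-9)·(17) = -179
85·t² + 358·t + 358 = 0  ⇒  m = (-179)² − 85·358 = 1611
m = 1611 > 0,  v_rel·d = -179 < 0  ⇒  outside

inside=no margin=1611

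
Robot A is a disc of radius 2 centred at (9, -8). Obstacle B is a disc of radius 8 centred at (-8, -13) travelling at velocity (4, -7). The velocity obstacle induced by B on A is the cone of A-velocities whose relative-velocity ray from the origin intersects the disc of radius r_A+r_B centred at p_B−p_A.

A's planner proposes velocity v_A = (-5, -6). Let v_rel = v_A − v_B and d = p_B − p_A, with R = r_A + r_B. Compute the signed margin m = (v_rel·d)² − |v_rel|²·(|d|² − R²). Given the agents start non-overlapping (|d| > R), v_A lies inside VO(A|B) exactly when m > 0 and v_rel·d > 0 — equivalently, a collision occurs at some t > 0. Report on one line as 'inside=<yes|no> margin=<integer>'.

d = (-17, -5),  |d|² = 314;  R = 2+8 = 10,  c = 314−10² = 214
v_rel = (-9, 1),  |v_rel|² = 82;  v_rel·d = (-9)·(-17) + (1)·(-5) = 148
82·t² − 296·t + 214 = 0  ⇒  m = 148² − 82·214 = 4356
m = 4356 > 0,  v_rel·d = 148 > 0  ⇒  inside

inside=yes margin=4356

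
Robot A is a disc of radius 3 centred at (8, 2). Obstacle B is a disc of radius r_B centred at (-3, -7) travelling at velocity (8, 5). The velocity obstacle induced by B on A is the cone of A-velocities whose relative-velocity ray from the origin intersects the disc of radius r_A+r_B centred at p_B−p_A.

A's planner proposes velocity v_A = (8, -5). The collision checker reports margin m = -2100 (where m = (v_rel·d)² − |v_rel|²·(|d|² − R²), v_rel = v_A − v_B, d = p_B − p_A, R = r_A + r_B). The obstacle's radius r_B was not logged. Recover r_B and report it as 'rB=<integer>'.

m = -2100
d = (-11, -9);  v_rel = (0, -10),  |v_rel|² = 100
v_rel×d = (0)·(-9) − (-10)·(-11) = -110
since m = R²·100 − (-110)²:  R² = (12100 + -2100) / 100 = 100
R = √100 = 10  ⇒  r_B = 10 − 3 = 7

rB=7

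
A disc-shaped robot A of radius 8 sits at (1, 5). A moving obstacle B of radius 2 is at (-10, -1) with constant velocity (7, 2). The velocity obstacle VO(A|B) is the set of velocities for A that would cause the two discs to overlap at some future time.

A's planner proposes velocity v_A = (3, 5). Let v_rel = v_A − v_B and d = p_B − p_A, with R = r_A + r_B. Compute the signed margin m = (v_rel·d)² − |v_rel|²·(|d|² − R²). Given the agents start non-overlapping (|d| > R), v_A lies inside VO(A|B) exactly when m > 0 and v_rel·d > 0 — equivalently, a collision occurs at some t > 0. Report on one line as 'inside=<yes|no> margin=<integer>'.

d = (-11, -6),  |d|² = 157;  R = 8+2 = 10,  c = 157−10² = 57
v_rel = (-4, 3),  |v_rel|² = 25;  v_rel·d = (-4)·(-11) + (3)·(-6) = 26
25·t² − 52·t + 57 = 0  ⇒  m = 26² − 25·57 = -749
m = -749 < 0,  v_rel·d = 26 > 0  ⇒  outside

inside=no margin=-749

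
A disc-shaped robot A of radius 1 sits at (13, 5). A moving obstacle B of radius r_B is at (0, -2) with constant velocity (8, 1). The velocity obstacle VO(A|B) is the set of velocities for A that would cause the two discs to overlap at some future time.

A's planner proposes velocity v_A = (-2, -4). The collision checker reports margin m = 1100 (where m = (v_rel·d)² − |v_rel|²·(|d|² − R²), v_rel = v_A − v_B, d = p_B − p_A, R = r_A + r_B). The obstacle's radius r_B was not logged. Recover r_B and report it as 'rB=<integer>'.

m = 1100
d = (-13, -7);  v_rel = (-10, -5),  |v_rel|² = 125
v_rel×d = (-10)·(-7) − (-5)·(-13) = 5
since m = R²·125 − 5²:  R² = (25 + 1100) / 125 = 9
R = √9 = 3  ⇒  r_B = 3 − 1 = 2

rB=2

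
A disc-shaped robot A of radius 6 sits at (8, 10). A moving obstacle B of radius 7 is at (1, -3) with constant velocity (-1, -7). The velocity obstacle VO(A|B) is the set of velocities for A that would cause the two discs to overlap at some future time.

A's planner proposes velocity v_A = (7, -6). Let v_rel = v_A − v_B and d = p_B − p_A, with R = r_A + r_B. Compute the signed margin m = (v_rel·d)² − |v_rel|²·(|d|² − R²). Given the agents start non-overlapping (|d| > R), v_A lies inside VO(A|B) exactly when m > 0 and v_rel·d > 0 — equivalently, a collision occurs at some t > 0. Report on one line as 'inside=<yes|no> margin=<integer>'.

d = (-7, -13),  |d|² = 218;  R = 6+7 = 13,  c = 218−13² = 49
v_rel = (8, 1),  |v_rel|² = 65;  v_rel·d = (8)·(-7) + (1)·(-13) = -69
65·t² + 138·t + 49 = 0  ⇒  m = (-69)² − 65·49 = 1576
m = 1576 > 0,  v_rel·d = -69 < 0  ⇒  outside

inside=no margin=1576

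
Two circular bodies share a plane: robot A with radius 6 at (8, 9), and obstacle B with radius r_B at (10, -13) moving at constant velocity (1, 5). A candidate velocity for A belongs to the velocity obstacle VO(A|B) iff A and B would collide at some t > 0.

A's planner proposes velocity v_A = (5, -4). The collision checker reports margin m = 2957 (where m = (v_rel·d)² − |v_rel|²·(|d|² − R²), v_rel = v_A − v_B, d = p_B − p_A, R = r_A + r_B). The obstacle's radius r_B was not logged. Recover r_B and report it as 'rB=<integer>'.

m = 2957
d = (2, -22);  v_rel = (4, -9),  |v_rel|² = 97
v_rel×d = (4)·(-22) − (-9)·(2) = -70
since m = R²·97 − (-70)²:  R² = (4900 + 2957) / 97 = 81
R = √81 = 9  ⇒  r_B = 9 − 6 = 3

rB=3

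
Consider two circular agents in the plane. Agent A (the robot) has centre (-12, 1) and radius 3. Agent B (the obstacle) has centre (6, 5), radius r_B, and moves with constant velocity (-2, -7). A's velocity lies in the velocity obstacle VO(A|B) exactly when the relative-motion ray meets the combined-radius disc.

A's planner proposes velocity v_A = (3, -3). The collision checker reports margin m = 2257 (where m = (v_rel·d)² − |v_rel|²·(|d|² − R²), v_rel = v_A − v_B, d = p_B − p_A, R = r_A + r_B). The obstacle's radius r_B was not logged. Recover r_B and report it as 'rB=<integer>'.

m = 2257
d = (18, 4);  v_rel = (5, 4),  |v_rel|² = 41
v_rel×d = (5)·(4) − (4)·(18) = -52
since m = R²·41 − (-52)²:  R² = (2704 + 2257) / 41 = 121
R = √121 = 11  ⇒  r_B = 11 − 3 = 8

rB=8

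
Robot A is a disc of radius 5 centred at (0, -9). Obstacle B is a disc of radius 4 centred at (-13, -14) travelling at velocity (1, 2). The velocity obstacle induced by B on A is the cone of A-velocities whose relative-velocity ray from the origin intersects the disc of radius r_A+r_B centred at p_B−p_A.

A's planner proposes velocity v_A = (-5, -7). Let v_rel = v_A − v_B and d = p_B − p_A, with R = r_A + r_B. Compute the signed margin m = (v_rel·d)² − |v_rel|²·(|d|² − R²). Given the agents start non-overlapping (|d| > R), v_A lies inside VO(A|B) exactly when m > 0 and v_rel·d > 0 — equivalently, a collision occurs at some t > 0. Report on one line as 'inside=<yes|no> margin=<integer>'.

d = (-13, -5),  |d|² = 194;  R = 5+4 = 9,  c = 194−9² = 113
v_rel = (-6, -9),  |v_rel|² = 117;  v_rel·d = (-6)·(-13) + (-9)·(-5) = 123
117·t² − 246·t + 113 = 0  ⇒  m = 123² − 117·113 = 1908
m = 1908 > 0,  v_rel·d = 123 > 0  ⇒  inside

inside=yes margin=1908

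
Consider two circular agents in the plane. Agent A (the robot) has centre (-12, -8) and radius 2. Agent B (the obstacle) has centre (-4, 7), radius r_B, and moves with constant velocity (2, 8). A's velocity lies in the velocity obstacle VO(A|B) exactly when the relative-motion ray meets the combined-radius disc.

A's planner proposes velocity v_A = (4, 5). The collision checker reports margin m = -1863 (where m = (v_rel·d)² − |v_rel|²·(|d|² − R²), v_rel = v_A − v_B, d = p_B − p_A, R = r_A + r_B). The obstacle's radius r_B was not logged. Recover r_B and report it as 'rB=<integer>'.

m = -1863
d = (8, 15);  v_rel = (2, -3),  |v_rel|² = 13
v_rel×d = (2)·(15) − (-3)·(8) = 54
since m = R²·13 − 54²:  R² = (2916 + -1863) / 13 = 81
R = √81 = 9  ⇒  r_B = 9 − 2 = 7

rB=7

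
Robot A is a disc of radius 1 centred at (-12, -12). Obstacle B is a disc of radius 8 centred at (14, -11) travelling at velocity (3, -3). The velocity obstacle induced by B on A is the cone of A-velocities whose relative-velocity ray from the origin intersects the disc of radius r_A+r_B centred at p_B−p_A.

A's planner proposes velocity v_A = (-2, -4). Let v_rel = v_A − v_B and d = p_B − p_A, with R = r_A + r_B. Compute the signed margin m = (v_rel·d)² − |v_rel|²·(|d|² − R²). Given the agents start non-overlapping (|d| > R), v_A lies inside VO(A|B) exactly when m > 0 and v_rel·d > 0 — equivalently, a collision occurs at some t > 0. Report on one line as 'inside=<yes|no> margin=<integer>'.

d = (26, 1),  |d|² = 677;  R = 1+8 = 9,  c = 677−9² = 596
v_rel = (-5, -1),  |v_rel|² = 26;  v_rel·d = (-5)·(26) + (-1)·(1) = -131
26·t² + 262·t + 596 = 0  ⇒  m = (-131)² − 26·596 = 1665
m = 1665 > 0,  v_rel·d = -131 < 0  ⇒  outside

inside=no margin=1665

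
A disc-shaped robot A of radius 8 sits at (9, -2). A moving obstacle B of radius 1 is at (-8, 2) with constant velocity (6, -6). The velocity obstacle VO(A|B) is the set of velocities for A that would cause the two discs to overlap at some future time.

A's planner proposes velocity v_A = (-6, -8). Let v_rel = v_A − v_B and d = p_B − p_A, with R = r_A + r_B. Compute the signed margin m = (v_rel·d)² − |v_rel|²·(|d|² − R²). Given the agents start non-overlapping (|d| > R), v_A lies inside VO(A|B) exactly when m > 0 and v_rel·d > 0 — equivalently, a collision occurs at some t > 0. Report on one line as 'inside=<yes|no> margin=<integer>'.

d = (-17, 4),  |d|² = 305;  R = 8+1 = 9,  c = 305−9² = 224
v_rel = (-12, -2),  |v_rel|² = 148;  v_rel·d = (-12)·(-17) + (-2)·(4) = 196
148·t² − 392·t + 224 = 0  ⇒  m = 196² − 148·224 = 5264
m = 5264 > 0,  v_rel·d = 196 > 0  ⇒  inside

inside=yes margin=5264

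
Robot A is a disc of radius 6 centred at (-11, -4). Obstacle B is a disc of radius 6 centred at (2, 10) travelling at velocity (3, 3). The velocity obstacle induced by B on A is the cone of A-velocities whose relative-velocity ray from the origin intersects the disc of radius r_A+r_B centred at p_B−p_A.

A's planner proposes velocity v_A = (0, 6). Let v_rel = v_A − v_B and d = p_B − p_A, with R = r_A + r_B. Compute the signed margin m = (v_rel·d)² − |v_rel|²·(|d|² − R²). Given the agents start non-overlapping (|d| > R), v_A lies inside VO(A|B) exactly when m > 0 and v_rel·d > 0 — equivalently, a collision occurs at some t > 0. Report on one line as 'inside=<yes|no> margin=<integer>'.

d = (13, 14),  |d|² = 365;  R = 6+6 = 12,  c = 365−12² = 221
v_rel = (-3, 3),  |v_rel|² = 18;  v_rel·d = (-3)·(13) + (3)·(14) = 3
18·t² − 6·t + 221 = 0  ⇒  m = 3² − 18·221 = -3969
m = -3969 < 0,  v_rel·d = 3 > 0  ⇒  outside

inside=no margin=-3969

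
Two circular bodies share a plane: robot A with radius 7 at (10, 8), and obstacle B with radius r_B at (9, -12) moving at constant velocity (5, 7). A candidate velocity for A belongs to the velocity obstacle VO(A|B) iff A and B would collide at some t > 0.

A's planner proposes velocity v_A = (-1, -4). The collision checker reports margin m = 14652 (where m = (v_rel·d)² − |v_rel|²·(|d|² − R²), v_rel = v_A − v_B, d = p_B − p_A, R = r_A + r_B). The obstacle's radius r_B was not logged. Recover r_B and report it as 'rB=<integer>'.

m = 14652
d = (-1, -20);  v_rel = (-6, -11),  |v_rel|² = 157
v_rel×d = (-6)·(-20) − (-11)·(-1) = 109
since m = R²·157 − 109²:  R² = (11881 + 14652) / 157 = 169
R = √169 = 13  ⇒  r_B = 13 − 7 = 6

rB=6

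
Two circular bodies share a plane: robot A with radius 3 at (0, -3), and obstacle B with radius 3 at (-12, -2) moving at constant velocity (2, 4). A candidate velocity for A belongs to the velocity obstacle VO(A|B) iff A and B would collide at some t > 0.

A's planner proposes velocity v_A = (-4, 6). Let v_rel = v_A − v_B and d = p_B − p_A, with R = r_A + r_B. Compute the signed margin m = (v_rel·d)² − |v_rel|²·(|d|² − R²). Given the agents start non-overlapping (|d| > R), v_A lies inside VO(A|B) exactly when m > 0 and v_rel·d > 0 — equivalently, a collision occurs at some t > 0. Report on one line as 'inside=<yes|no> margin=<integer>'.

d = (-12, 1),  |d|² = 145;  R = 3+3 = 6,  c = 145−6² = 109
v_rel = (-6, 2),  |v_rel|² = 40;  v_rel·d = (-6)·(-12) + (2)·(1) = 74
40·t² − 148·t + 109 = 0  ⇒  m = 74² − 40·109 = 1116
m = 1116 > 0,  v_rel·d = 74 > 0  ⇒  inside

inside=yes margin=1116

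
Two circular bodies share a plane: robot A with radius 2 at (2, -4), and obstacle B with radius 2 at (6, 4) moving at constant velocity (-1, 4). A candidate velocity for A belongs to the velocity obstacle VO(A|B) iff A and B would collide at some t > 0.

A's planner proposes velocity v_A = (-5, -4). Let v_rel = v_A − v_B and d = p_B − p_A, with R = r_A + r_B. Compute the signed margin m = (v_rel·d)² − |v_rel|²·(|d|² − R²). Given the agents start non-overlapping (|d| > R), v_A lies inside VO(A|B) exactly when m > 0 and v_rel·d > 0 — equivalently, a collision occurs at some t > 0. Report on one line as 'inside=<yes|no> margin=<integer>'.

d = (4, 8),  |d|² = 80;  R = 2+2 = 4,  c = 80−4² = 64
v_rel = (-4, -8),  |v_rel|² = 80;  v_rel·d = (-4)·(4) + (-8)·(8) = -80
80·t² + 160·t + 64 = 0  ⇒  m = (-80)² − 80·64 = 1280
m = 1280 > 0,  v_rel·d = -80 < 0  ⇒  outside

inside=no margin=1280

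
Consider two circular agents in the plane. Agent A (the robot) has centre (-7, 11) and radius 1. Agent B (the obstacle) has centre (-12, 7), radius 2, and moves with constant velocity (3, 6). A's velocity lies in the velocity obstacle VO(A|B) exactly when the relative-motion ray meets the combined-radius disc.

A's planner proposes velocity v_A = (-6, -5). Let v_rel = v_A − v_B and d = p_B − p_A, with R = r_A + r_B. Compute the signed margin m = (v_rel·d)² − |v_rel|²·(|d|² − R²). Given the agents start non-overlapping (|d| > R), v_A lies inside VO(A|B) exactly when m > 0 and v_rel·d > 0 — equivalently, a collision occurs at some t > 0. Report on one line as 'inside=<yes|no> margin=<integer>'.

d = (-5, -4),  |d|² = 41;  R = 1+2 = 3,  c = 41−3² = 32
v_rel = (-9, -11),  |v_rel|² = 202;  v_rel·d = (-9)·(-5) + (-11)·(-4) = 89
202·t² − 178·t + 32 = 0  ⇒  m = 89² − 202·32 = 1457
m = 1457 > 0,  v_rel·d = 89 > 0  ⇒  inside

inside=yes margin=1457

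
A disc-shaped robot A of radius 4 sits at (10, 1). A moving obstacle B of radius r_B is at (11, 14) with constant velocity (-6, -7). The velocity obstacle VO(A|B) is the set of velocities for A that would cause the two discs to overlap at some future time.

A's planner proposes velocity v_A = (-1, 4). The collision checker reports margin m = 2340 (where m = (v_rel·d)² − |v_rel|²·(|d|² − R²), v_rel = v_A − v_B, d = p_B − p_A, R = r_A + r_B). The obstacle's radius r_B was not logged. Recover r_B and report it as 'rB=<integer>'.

m = 2340
d = (1, 13);  v_rel = (5, 11),  |v_rel|² = 146
v_rel×d = (5)·(13) − (11)·(1) = 54
since m = R²·146 − 54²:  R² = (2916 + 2340) / 146 = 36
R = √36 = 6  ⇒  r_B = 6 − 4 = 2

rB=2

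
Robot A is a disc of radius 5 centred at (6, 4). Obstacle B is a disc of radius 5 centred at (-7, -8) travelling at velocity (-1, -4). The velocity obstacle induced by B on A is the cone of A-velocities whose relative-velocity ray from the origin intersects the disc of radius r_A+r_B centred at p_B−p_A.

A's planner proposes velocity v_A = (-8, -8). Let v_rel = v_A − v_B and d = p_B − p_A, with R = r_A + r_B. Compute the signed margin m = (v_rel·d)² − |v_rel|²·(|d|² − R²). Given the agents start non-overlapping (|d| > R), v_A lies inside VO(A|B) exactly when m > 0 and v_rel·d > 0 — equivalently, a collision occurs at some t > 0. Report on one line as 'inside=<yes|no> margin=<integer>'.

d = (-13, -12),  |d|² = 313;  R = 5+5 = 10,  c = 313−10² = 213
v_rel = (-7, -4),  |v_rel|² = 65;  v_rel·d = (-7)·(-13) + (-4)·(-12) = 139
65·t² − 278·t + 213 = 0  ⇒  m = 139² − 65·213 = 5476
m = 5476 > 0,  v_rel·d = 139 > 0  ⇒  inside

inside=yes margin=5476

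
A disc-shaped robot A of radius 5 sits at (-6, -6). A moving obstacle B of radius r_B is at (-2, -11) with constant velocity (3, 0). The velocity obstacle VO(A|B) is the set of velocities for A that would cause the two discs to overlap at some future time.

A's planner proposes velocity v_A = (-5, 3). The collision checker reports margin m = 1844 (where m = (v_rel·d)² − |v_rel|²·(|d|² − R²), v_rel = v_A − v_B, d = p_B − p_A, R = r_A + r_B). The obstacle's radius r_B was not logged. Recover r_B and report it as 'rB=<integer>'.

m = 1844
d = (4, -5);  v_rel = (-8, 3),  |v_rel|² = 73
v_rel×d = (-8)·(-5) − (3)·(4) = 28
since m = R²·73 − 28²:  R² = (784 + 1844) / 73 = 36
R = √36 = 6  ⇒  r_B = 6 − 5 = 1

rB=1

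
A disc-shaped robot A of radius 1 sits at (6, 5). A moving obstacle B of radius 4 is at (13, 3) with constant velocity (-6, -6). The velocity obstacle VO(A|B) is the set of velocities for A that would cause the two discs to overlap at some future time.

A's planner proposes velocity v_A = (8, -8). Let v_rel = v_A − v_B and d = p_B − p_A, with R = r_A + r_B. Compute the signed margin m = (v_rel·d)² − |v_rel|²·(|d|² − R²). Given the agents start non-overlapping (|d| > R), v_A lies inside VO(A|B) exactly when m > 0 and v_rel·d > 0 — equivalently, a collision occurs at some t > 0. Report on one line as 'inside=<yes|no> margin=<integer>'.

d = (7, -2),  |d|² = 53;  R = 1+4 = 5,  c = 53−5² = 28
v_rel = (14, -2),  |v_rel|² = 200;  v_rel·d = (14)·(7) + (-2)·(-2) = 102
200·t² − 204·t + 28 = 0  ⇒  m = 102² − 200·28 = 4804
m = 4804 > 0,  v_rel·d = 102 > 0  ⇒  inside

inside=yes margin=4804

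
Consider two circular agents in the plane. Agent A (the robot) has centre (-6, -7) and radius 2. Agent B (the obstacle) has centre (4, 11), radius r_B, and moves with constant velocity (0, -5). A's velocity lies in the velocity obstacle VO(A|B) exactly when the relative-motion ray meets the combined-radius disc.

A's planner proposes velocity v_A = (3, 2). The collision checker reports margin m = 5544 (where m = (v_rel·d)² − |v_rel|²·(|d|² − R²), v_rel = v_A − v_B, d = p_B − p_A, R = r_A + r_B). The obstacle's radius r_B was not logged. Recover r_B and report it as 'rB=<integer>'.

m = 5544
d = (10, 18);  v_rel = (3, 7),  |v_rel|² = 58
v_rel×d = (3)·(18) − (7)·(10) = -16
since m = R²·58 − (-16)²:  R² = (256 + 5544) / 58 = 100
R = √100 = 10  ⇒  r_B = 10 − 2 = 8

rB=8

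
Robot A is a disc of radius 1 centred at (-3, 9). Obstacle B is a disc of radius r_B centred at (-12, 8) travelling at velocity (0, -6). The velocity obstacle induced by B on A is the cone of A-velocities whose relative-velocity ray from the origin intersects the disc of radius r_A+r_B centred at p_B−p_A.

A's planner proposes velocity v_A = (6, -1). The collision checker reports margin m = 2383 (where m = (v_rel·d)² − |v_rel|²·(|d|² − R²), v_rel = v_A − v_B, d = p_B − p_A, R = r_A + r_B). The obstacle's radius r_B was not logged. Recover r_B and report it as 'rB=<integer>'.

m = 2383
d = (-9, -1);  v_rel = (6, 5),  |v_rel|² = 61
v_rel×d = (6)·(-1) − (5)·(-9) = 39
since m = R²·61 − 39²:  R² = (1521 + 2383) / 61 = 64
R = √64 = 8  ⇒  r_B = 8 − 1 = 7

rB=7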